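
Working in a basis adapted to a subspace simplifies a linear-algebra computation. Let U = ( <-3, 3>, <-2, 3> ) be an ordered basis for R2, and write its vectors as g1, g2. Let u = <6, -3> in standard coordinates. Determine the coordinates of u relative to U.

<-4, 3>

We seek scalars with c_1 g1 + c_2 g2 = u; equivalently solve M c = u where the columns of M are g1, g2.
System: -3c_1 - 2c_2 = 6, 3c_1 + 3c_2 = -3; solving gives c_1 = -4, c_2 = 3.
Check: -4g1 + 3g2 = <6, -3>.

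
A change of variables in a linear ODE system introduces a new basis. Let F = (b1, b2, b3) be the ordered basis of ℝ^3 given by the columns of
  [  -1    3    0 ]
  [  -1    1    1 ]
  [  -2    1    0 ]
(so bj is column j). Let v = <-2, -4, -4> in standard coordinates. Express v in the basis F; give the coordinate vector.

[v]_F is the unique c with M c = v, where M has columns b1, ..., b3.
Row-reducing the augmented matrix [M | v] gives c = (2, 0, -2).
Check: 2b1 + 0·b2 - 2b3 = <-2, -4, -4>.

<2, 0, -2>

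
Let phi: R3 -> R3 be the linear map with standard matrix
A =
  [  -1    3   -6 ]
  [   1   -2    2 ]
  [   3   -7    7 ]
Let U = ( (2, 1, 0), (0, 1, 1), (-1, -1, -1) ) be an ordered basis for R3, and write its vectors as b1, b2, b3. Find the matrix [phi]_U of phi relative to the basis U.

With P the matrix whose columns are b1, ..., b3, [phi]_U = P^(-1) A P.
Column by column: phi(b1) = A b1 = (1, 0, -1); its U-coordinates (1, 0, 1) give column 1.
Continuing for each basis vector yields [phi]_U = [[1, 0, 2], [0, 3, -3], [1, 3, 0]].

[[1, 0, 2], [0, 3, -3], [1, 3, 0]]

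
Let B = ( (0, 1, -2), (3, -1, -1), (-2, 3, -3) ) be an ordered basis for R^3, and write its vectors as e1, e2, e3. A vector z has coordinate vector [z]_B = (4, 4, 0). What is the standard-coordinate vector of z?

The coordinates say z = 4e1 + 4e2 + 0·e3; adding the scaled basis vectors gives (12, 0, -12).

(12, 0, -12)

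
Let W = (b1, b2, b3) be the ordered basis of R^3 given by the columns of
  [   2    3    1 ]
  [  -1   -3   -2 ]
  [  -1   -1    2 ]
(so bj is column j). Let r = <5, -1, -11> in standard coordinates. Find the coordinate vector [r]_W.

[r]_W is the unique c with M c = r, where M has columns b1, ..., b3.
Row-reducing the augmented matrix [M | r] gives c = (0, 3, -4).
Check: 0·b1 + 3b2 - 4b3 = <5, -1, -11>.

<0, 3, -4>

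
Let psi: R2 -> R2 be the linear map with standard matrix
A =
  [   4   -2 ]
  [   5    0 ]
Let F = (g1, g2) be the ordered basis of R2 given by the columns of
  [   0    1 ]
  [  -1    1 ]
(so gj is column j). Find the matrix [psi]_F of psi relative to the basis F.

With P the matrix whose columns are g1, g2, [psi]_F = P^(-1) A P.
Column by column: psi(g1) = A g1 = <2, 0>; its F-coordinates <2, 2> give column 1.
Continuing for each basis vector yields [psi]_F = [[2, -3], [2, 2]].

[[2, -3], [2, 2]]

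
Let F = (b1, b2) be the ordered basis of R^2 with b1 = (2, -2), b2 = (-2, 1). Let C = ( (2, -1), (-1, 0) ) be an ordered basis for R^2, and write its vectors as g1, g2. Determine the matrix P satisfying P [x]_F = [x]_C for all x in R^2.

[[2, -1], [2, 0]]

Take x = bj: its F-coordinates are the j-th standard unit vector, so P e_j — column j of P — equals [bj]_C.
b1 = 2g1 + 2g2, giving column 1 = (2, 2); repeating for each j gives P = [[2, -1], [2, 0]].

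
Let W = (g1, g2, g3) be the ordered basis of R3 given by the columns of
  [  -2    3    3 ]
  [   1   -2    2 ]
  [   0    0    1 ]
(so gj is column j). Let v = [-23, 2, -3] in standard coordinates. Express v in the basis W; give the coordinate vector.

[v]_W is the unique c with M c = v, where M has columns g1, ..., g3.
Row-reducing the augmented matrix [M | v] gives c = (4, -2, -3).
Check: 4g1 - 2g2 - 3g3 = [-23, 2, -3].

[4, -2, -3]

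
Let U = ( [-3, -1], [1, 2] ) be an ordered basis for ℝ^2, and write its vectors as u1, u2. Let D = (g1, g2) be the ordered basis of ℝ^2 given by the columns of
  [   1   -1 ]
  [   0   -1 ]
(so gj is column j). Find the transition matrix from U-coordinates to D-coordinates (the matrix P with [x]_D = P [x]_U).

[[-2, -1], [1, -2]]

Take x = uj: its U-coordinates are the j-th standard unit vector, so P e_j — column j of P — equals [uj]_D.
u1 = -2g1 + g2, giving column 1 = [-2, 1]; repeating for each j gives P = [[-2, -1], [1, -2]].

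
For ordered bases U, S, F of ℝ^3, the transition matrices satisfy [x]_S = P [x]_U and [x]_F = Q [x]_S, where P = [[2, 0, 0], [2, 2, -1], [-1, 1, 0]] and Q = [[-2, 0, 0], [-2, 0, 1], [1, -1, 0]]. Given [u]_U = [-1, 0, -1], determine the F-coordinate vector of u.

Composing the changes, [u]_F = Q P [u]_U.
Q P = [[-4, 0, 0], [-5, 1, 0], [0, -2, 1]]; applying this to [-1, 0, -1] gives [4, 5, -1].

[4, 5, -1]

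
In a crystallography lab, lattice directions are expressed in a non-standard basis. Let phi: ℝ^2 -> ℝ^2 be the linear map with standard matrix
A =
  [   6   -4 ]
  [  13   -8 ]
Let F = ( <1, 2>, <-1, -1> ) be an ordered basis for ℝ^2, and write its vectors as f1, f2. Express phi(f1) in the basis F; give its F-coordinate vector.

Compute phi(f1) = A f1 = <-2, -3> in standard coordinates.
Then write this in F-coordinates: solve for y in y_1 f1 + y_2 f2 = <-2, -3>.
This gives y = <-1, 1>, which is column 1 of [phi]_F.

<-1, 1>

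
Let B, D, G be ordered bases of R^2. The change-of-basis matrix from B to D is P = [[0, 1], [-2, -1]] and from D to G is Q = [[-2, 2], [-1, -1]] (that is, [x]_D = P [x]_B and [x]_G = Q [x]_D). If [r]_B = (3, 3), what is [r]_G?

(-24, 6)

Composing the changes, [r]_G = Q P [r]_B.
Q P = [[-4, -4], [2, 0]]; applying this to (3, 3) gives (-24, 6).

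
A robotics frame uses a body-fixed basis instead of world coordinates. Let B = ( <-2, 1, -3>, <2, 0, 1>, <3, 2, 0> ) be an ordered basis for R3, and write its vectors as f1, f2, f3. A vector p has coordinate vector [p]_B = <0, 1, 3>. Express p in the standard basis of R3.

p = M [p]_B, where M has columns f1, ..., f3.
Carrying out the matrix-vector product, p = <11, 6, 1>.

<11, 6, 1>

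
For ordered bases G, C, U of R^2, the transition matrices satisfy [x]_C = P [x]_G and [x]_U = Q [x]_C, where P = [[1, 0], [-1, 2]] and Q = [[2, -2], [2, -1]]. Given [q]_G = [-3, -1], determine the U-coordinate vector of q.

[-8, -7]

Composing the changes, [q]_U = Q P [q]_G.
Q P = [[4, -4], [3, -2]]; applying this to [-3, -1] gives [-8, -7].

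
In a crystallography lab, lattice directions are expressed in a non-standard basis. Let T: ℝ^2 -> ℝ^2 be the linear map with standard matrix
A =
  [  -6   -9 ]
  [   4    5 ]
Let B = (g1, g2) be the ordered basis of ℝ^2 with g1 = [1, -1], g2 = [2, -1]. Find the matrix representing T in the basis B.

[[-1, -3], [2, 0]]

Let P have columns g1, g2. Then [T]_B = P^(-1) A P.
Here det P = 1, so P^(-1) is integer; computing A P first and then P^(-1)(A P) gives [[-1, -3], [2, 0]].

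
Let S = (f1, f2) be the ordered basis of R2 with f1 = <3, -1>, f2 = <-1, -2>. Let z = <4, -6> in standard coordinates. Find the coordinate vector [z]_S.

Write z = c_1 f1 + c_2 f2 and solve for the c_i.
System: 3c_1 - c_2 = 4, -c_1 - 2c_2 = -6; solving gives c_1 = 2, c_2 = 2.
Check: 2f1 + 2f2 = <4, -6>.

<2, 2>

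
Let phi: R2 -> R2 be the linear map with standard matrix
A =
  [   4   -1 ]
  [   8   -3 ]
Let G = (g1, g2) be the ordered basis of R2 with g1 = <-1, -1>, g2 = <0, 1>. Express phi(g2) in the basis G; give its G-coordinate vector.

<1, -2>

Compute phi(g2) = A g2 = <-1, -3> in standard coordinates.
Then write this in G-coordinates: solve for y in y_1 g1 + y_2 g2 = <-1, -3>.
This gives y = <1, -2>, which is column 2 of [phi]_G.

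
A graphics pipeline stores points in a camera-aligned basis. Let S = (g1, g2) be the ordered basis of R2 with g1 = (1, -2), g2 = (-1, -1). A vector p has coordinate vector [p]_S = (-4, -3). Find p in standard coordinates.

The coordinates say p = -4g1 - 3g2; adding the scaled basis vectors gives (-1, 11).

(-1, 11)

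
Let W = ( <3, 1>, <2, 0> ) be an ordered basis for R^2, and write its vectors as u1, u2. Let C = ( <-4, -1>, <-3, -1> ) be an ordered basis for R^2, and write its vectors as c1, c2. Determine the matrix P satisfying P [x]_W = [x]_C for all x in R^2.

[[0, -2], [-1, 2]]

Take x = uj: its W-coordinates are the j-th standard unit vector, so P e_j — column j of P — equals [uj]_C.
u1 = 0·c1 - c2, giving column 1 = <0, -1>; repeating for each j gives P = [[0, -2], [-1, 2]].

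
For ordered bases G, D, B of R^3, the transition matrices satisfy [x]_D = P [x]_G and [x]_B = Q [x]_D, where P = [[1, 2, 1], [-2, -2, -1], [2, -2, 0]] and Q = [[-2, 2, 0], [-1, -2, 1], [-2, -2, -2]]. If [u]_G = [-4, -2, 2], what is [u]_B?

[32, -18, 0]

Apply P to get D-coordinates [-6, 10, -4], then Q to get B-coordinates.
The result is [u]_B = [32, -18, 0].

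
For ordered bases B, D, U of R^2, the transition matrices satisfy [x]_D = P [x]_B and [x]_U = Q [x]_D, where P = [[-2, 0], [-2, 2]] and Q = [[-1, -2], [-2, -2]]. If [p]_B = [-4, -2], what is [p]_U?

Apply P to get D-coordinates [8, 4], then Q to get U-coordinates.
The result is [p]_U = [-16, -24].

[-16, -24]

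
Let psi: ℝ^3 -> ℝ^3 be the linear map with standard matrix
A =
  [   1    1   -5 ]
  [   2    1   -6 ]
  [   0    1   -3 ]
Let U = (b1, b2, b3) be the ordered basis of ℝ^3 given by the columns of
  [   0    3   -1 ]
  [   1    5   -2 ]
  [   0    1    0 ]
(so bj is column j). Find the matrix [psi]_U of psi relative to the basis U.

With P the matrix whose columns are b1, ..., b3, [psi]_U = P^(-1) A P.
Column by column: psi(b1) = A b1 = (1, 1, 1); its U-coordinates (0, 1, 2) give column 1.
Continuing for each basis vector yields [psi]_U = [[0, 1, 0], [1, 2, -2], [2, 3, -3]].

[[0, 1, 0], [1, 2, -2], [2, 3, -3]]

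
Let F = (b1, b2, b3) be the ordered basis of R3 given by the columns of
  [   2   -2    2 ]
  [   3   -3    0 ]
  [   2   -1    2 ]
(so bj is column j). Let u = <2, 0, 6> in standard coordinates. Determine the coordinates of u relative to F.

<4, 4, 1>

[u]_F is the unique c with M c = u, where M has columns b1, ..., b3.
Gaussian elimination on [M | u] yields c = (4, 4, 1).
Check: 4b1 + 4b2 + b3 = <2, 0, 6>.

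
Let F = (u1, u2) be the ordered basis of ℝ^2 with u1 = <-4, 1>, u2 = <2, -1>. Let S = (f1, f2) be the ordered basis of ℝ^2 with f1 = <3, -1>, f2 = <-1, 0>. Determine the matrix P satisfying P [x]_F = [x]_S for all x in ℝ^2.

[[-1, 1], [1, 1]]

Take x = uj: its F-coordinates are the j-th standard unit vector, so P e_j — column j of P — equals [uj]_S.
u1 = -f1 + f2, giving column 1 = <-1, 1>; repeating for each j gives P = [[-1, 1], [1, 1]].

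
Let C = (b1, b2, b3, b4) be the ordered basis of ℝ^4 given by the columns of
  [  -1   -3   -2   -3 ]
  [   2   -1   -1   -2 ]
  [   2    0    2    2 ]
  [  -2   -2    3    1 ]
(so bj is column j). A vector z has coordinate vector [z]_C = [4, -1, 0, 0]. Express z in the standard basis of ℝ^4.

z = M [z]_C, where M has columns b1, ..., b4.
Carrying out the matrix-vector product, z = [-1, 9, 8, -6].

[-1, 9, 8, -6]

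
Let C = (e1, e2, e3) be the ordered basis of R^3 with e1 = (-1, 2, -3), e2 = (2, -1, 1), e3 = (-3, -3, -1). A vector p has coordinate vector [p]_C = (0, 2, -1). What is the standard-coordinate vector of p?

(7, 1, 3)

p = M [p]_C, where M has columns e1, ..., e3.
Carrying out the matrix-vector product, p = (7, 1, 3).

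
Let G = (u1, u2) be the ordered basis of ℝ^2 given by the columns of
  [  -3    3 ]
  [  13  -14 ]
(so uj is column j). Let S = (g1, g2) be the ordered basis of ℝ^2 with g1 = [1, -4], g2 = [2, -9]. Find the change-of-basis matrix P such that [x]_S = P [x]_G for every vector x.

Let M have columns uj and N have columns gj. Then for every x, N [x]_S = x = M [x]_G, so P = N^(-1) M.
Since det N = -1, N^(-1) has integer entries; multiplying gives P = [[-1, -1], [-1, 2]].

[[-1, -1], [-1, 2]]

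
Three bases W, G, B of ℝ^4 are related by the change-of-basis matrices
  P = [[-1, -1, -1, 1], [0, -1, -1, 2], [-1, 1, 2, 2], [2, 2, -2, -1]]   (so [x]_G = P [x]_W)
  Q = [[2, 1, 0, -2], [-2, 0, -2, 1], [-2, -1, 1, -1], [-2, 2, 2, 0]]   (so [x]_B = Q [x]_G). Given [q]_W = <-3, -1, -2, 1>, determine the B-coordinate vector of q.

Apply P to get G-coordinates <7, 5, 0, -5>, then Q to get B-coordinates.
The result is [q]_B = <29, -19, -14, -4>.

<29, -19, -14, -4>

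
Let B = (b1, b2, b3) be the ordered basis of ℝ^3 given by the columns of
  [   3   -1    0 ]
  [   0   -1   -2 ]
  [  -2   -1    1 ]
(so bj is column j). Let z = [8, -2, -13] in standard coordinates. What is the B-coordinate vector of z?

Write z = c_1 b1 + ... + c_3 b3 and solve for the c_i.
Gaussian elimination on [M | z] yields c = (4, 4, -1).
Check: 4b1 + 4b2 - b3 = [8, -2, -13].

[4, 4, -1]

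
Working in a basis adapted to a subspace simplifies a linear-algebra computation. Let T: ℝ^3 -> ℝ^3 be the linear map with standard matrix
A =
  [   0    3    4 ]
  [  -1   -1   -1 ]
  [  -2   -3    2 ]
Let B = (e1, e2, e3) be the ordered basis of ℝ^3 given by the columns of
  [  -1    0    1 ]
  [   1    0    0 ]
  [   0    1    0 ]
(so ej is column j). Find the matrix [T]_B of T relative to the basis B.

With P the matrix whose columns are e1, ..., e3, [T]_B = P^(-1) A P.
Column by column: T(e1) = A e1 = <3, 0, -1>; its B-coordinates <0, -1, 3> give column 1.
Continuing for each basis vector yields [T]_B = [[0, -1, -1], [-1, 2, -2], [3, 3, -1]].

[[0, -1, -1], [-1, 2, -2], [3, 3, -1]]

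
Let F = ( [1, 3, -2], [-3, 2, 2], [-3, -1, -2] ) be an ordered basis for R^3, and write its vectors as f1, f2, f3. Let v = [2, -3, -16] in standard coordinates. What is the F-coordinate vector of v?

[2, -3, 3]

[v]_F is the unique c with M c = v, where M has columns f1, ..., f3.
Gaussian elimination on [M | v] yields c = (2, -3, 3).
Check: 2f1 - 3f2 + 3f3 = [2, -3, -16].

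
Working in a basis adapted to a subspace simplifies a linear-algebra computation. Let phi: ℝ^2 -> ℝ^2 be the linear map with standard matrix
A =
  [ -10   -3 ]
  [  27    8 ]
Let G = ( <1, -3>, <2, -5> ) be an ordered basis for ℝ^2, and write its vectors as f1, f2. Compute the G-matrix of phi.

[[-1, -3], [0, -1]]

The j-th column of [phi]_G is [phi(fj)]_G.
phi(f1) = A f1 = <-1, 3> = -f1 + 0·f2, so column 1 is <-1, 0>.
Repeating for f2 and assembling the columns gives [[-1, -3], [0, -1]].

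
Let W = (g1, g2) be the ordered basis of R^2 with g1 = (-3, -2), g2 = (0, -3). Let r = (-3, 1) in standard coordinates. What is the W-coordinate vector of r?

(1, -1)

We seek scalars with c_1 g1 + c_2 g2 = r; equivalently solve M c = r where the columns of M are g1, g2.
System: -3c_1 + 0c_2 = -3, -2c_1 - 3c_2 = 1; solving gives c_1 = 1, c_2 = -1.
Check: g1 - g2 = (-3, 1).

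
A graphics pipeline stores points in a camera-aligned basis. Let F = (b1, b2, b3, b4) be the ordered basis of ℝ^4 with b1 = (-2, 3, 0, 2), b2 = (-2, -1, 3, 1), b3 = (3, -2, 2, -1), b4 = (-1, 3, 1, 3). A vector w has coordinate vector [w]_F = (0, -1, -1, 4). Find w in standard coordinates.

(-5, 15, -1, 12)

By definition w = 0·b1 - b2 - b3 + 4b4.
Summing componentwise gives (-5, 15, -1, 12).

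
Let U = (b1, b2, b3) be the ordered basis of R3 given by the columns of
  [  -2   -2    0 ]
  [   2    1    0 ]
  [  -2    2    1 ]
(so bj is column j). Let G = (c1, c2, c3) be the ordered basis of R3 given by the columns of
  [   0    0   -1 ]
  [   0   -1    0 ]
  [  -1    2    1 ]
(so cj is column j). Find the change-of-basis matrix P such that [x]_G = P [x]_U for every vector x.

Column j of P is [bj]_G, since P maps U-coordinates to G-coordinates.
Expressing b1 in G: b1 = 0·c1 - 2c2 + 2c3, so column 1 of P is [0, -2, 2].
Doing the same for each bj gives P = [[0, -2, -1], [-2, -1, 0], [2, 2, 0]].

[[0, -2, -1], [-2, -1, 0], [2, 2, 0]]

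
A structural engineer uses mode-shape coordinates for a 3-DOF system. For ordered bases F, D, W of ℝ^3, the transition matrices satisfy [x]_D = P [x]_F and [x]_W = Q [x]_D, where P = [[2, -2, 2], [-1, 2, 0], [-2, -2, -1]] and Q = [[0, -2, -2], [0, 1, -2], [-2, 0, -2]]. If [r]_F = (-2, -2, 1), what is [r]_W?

Composing the changes, [r]_W = Q P [r]_F.
Q P = [[6, 0, 2], [3, 6, 2], [0, 8, -2]]; applying this to (-2, -2, 1) gives (-10, -16, -18).

(-10, -16, -18)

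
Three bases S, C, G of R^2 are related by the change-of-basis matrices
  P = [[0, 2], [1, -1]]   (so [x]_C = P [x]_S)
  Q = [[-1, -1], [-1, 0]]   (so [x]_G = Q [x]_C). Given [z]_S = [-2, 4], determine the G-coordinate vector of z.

First [z]_C = P [z]_S = [8, -6].
Then [z]_G = Q [z]_C = [-2, -8].

[-2, -8]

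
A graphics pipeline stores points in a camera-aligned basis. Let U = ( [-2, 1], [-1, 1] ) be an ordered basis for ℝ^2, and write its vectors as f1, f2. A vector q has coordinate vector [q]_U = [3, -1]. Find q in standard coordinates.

[-5, 2]

The coordinates say q = 3f1 - f2; adding the scaled basis vectors gives [-5, 2].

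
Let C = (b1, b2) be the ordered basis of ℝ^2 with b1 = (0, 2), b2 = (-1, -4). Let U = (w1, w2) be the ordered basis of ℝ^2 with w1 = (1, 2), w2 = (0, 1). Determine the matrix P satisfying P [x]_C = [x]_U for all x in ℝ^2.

Column j of P is [bj]_U, since P maps C-coordinates to U-coordinates.
Expressing b1 in U: b1 = 0·w1 + 2w2, so column 1 of P is (0, 2).
Doing the same for each bj gives P = [[0, -1], [2, -2]].

[[0, -1], [2, -2]]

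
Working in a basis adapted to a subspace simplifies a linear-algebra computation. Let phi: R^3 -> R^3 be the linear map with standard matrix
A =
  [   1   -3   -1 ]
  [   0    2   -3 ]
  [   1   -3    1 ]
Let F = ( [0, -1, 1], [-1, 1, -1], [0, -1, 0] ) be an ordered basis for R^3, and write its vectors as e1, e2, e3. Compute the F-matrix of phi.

[[2, -2, 0], [-2, 3, -3], [1, 0, -1]]

Let P have columns e1, ..., e3. Then [phi]_F = P^(-1) A P.
Here det P = 1, so P^(-1) is integer; computing A P first and then P^(-1)(A P) gives [[2, -2, 0], [-2, 3, -3], [1, 0, -1]].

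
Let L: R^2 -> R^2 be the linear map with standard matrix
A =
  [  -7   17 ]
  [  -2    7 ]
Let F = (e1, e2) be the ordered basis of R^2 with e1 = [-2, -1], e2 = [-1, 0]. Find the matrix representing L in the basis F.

The j-th column of [L]_F is [L(ej)]_F.
L(e1) = A e1 = [-3, -3] = 3e1 - 3e2, so column 1 is [3, -3].
Repeating for e2 and assembling the columns gives [[3, -2], [-3, -3]].

[[3, -2], [-3, -3]]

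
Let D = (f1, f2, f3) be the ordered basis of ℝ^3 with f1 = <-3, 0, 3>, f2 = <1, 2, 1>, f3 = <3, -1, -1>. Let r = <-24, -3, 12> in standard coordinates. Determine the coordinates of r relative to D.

<4, -3, -3>

Write r = c_1 f1 + ... + c_3 f3 and solve for the c_i.
Solving this 3x3 system gives c = (4, -3, -3).
Check: 4f1 - 3f2 - 3f3 = <-24, -3, 12>.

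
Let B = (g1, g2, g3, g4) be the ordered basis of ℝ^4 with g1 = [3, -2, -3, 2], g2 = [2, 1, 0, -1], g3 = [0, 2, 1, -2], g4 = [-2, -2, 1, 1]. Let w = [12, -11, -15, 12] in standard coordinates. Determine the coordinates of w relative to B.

[4, -1, -2, -1]

We seek scalars with c_1 g1 + ... + c_4 g4 = w; equivalently solve M c = w where the columns of M are g1, ..., g4.
Row-reducing the augmented matrix [M | w] gives c = (4, -1, -2, -1).
Check: 4g1 - g2 - 2g3 - g4 = [12, -11, -15, 12].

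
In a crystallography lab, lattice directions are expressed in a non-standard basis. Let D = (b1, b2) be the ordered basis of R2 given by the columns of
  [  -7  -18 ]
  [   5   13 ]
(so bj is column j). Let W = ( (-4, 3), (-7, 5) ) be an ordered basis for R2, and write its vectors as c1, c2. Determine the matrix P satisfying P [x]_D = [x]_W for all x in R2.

Let M have columns bj and N have columns cj. Then for every x, N [x]_W = x = M [x]_D, so P = N^(-1) M.
Since det N = 1, N^(-1) has integer entries; multiplying gives P = [[0, 1], [1, 2]].

[[0, 1], [1, 2]]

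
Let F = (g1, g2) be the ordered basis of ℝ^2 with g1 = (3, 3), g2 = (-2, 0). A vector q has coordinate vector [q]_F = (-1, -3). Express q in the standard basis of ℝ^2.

q = M [q]_F, where M has columns g1, g2.
Carrying out the matrix-vector product, q = (3, -3).

(3, -3)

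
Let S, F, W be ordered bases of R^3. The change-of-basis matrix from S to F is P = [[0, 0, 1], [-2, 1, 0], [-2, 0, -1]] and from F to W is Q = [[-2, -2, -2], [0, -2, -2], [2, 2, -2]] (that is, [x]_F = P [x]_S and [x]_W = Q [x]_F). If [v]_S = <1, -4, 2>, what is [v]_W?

First [v]_F = P [v]_S = <2, -6, -4>.
Then [v]_W = Q [v]_F = <16, 20, 0>.

<16, 20, 0>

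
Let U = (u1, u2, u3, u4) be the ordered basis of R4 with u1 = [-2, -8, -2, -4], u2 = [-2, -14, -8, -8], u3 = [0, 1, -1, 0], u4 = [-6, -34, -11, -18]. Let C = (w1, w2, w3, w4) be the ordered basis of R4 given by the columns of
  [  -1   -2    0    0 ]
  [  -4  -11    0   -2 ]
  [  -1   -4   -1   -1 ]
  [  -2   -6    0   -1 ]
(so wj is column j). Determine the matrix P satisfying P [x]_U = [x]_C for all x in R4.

Take x = uj: its U-coordinates are the j-th standard unit vector, so P e_j — column j of P — equals [uj]_C.
u1 = 2w1 + 0·w2 + 0·w3 + 0·w4, giving column 1 = [2, 0, 0, 0]; repeating for each j gives P = [[2, -2, -2, 2], [0, 2, 1, 2], [0, 2, 1, -1], [0, 0, -2, 2]].

[[2, -2, -2, 2], [0, 2, 1, 2], [0, 2, 1, -1], [0, 0, -2, 2]]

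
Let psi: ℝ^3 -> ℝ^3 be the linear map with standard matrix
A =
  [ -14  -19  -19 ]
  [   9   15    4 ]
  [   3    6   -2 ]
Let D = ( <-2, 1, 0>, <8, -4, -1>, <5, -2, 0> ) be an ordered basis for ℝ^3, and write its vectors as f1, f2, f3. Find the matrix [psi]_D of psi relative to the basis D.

With P the matrix whose columns are f1, ..., f3, [psi]_D = P^(-1) A P.
Column by column: psi(f1) = A f1 = <9, -3, 0>; its D-coordinates <3, 0, 3> give column 1.
Continuing for each basis vector yields [psi]_D = [[3, -2, -1], [0, -2, -3], [3, -1, -2]].

[[3, -2, -1], [0, -2, -3], [3, -1, -2]]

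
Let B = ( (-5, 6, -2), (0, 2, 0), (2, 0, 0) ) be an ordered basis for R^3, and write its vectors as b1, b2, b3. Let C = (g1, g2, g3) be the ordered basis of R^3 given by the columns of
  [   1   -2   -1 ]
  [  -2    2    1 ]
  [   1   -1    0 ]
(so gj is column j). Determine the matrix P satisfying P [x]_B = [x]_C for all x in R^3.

Let M have columns bj and N have columns gj. Then for every x, N [x]_C = x = M [x]_B, so P = N^(-1) M.
Since det N = -1, N^(-1) has integer entries; multiplying gives P = [[-1, -2, -2], [1, -2, -2], [2, 2, 0]].

[[-1, -2, -2], [1, -2, -2], [2, 2, 0]]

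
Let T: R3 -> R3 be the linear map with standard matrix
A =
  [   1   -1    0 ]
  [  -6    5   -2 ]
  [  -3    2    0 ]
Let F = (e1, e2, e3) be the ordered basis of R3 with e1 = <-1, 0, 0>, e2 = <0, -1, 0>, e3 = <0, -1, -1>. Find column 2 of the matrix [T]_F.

<-1, 3, 2>

Compute T(e2) = A e2 = <1, -5, -2> in standard coordinates.
Then write this in F-coordinates: solve for y in y_1 e1 + ... + y_3 e3 = <1, -5, -2>.
This gives y = <-1, 3, 2>, which is column 2 of [T]_F.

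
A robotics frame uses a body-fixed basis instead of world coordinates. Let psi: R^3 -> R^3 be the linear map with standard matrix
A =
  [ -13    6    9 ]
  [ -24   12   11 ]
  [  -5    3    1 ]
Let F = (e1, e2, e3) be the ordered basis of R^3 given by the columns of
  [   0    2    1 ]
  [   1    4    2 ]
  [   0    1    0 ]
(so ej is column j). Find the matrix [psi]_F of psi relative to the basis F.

The j-th column of [psi]_F is [psi(ej)]_F.
psi(e1) = A e1 = [6, 12, 3] = 0·e1 + 3e2 + 0·e3, so column 1 is [0, 3, 0].
Repeating for e2, e3 and assembling the columns gives [[0, -3, 2], [3, 3, 1], [0, 1, -3]].

[[0, -3, 2], [3, 3, 1], [0, 1, -3]]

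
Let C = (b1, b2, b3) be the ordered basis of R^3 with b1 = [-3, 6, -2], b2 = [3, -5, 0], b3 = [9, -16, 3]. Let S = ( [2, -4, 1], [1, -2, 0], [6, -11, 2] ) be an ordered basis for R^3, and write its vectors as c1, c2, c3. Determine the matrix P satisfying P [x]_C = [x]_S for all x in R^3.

Column j of P is [bj]_S, since P maps C-coordinates to S-coordinates.
Expressing b1 in S: b1 = -2c1 + c2 + 0·c3, so column 1 of P is [-2, 1, 0].
Doing the same for each bj gives P = [[-2, -2, -1], [1, 1, -1], [0, 1, 2]].

[[-2, -2, -1], [1, 1, -1], [0, 1, 2]]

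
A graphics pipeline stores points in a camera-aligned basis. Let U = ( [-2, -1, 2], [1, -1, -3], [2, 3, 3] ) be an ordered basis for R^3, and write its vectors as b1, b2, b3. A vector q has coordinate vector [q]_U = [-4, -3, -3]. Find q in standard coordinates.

[-1, -2, -8]

The coordinates say q = -4b1 - 3b2 - 3b3; adding the scaled basis vectors gives [-1, -2, -8].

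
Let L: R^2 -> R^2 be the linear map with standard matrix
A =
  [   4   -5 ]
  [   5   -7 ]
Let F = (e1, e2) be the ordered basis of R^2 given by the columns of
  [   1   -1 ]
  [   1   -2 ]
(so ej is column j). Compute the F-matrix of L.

[[0, 3], [1, -3]]

Let P have columns e1, e2. Then [L]_F = P^(-1) A P.
Here det P = -1, so P^(-1) is integer; computing A P first and then P^(-1)(A P) gives [[0, 3], [1, -3]].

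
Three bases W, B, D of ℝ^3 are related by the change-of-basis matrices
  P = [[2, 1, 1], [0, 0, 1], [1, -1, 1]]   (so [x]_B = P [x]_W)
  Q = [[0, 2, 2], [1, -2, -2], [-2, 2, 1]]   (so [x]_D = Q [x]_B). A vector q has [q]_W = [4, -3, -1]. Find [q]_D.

Composing the changes, [q]_D = Q P [q]_W.
Q P = [[2, -2, 4], [0, 3, -3], [-3, -3, 1]]; applying this to [4, -3, -1] gives [10, -6, -4].

[10, -6, -4]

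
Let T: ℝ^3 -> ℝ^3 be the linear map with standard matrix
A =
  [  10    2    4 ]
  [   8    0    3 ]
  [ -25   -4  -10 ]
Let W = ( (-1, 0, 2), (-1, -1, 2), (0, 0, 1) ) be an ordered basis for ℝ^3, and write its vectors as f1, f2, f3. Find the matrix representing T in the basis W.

With P the matrix whose columns are f1, ..., f3, [T]_W = P^(-1) A P.
Column by column: T(f1) = A f1 = (-2, -2, 5); its W-coordinates (0, 2, 1) give column 1.
Continuing for each basis vector yields [T]_W = [[0, 2, -1], [2, 2, -3], [1, 1, -2]].

[[0, 2, -1], [2, 2, -3], [1, 1, -2]]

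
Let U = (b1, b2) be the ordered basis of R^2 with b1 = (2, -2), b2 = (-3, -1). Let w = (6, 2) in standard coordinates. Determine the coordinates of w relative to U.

We seek scalars with c_1 b1 + c_2 b2 = w; equivalently solve M c = w where the columns of M are b1, b2.
System: 2c_1 - 3c_2 = 6, -2c_1 - c_2 = 2; solving gives c_1 = 0, c_2 = -2.
Check: 0·b1 - 2b2 = (6, 2).

(0, -2)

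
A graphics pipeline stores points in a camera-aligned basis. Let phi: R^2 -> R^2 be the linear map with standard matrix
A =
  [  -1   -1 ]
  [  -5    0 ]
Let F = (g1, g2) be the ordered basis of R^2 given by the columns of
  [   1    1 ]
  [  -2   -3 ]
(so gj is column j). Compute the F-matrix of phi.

[[-2, 1], [3, 1]]

With P the matrix whose columns are g1, g2, [phi]_F = P^(-1) A P.
Column by column: phi(g1) = A g1 = (1, -5); its F-coordinates (-2, 3) give column 1.
Continuing for each basis vector yields [phi]_F = [[-2, 1], [3, 1]].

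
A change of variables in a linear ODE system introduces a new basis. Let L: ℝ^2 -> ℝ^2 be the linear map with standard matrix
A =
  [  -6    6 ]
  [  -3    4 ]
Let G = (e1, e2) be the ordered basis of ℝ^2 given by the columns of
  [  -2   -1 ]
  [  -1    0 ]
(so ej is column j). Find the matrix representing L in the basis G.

[[-2, -3], [-2, 0]]

The j-th column of [L]_G is [L(ej)]_G.
L(e1) = A e1 = (6, 2) = -2e1 - 2e2, so column 1 is (-2, -2).
Repeating for e2 and assembling the columns gives [[-2, -3], [-2, 0]].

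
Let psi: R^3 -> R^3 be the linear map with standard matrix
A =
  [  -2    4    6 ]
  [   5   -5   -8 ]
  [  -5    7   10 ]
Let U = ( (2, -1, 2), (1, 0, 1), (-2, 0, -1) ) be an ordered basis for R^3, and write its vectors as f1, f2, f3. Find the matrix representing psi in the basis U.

Let P have columns f1, ..., f3. Then [psi]_U = P^(-1) A P.
Here det P = 1, so P^(-1) is integer; computing A P first and then P^(-1)(A P) gives [[1, 3, 2], [0, 0, -2], [-1, 1, 2]].

[[1, 3, 2], [0, 0, -2], [-1, 1, 2]]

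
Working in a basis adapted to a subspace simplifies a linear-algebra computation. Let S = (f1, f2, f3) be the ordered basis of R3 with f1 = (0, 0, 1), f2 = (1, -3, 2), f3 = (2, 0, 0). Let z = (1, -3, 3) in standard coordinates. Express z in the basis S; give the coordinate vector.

We seek scalars with c_1 f1 + ... + c_3 f3 = z; equivalently solve M c = z where the columns of M are f1, ..., f3.
Row-reducing the augmented matrix [M | z] gives c = (1, 1, 0).
Check: f1 + f2 + 0·f3 = (1, -3, 3).

(1, 1, 0)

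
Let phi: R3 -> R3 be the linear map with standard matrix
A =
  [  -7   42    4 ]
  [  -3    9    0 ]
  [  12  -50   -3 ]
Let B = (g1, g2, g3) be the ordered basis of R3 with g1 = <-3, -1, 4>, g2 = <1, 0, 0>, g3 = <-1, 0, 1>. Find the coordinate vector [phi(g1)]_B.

<0, -3, 2>

Column 1 of [phi]_B is the B-coordinate vector of phi(g1).
In standard coordinates phi(g1) = A g1 = <-5, 0, 2>.
Converting to B: <-5, 0, 2> = 0·g1 - 3g2 + 2g3, so the coordinate vector is <0, -3, 2>.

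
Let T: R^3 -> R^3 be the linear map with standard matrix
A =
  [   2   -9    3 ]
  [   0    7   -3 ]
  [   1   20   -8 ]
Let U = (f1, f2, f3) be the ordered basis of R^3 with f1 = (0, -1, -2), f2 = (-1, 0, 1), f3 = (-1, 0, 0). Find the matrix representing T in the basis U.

[[1, 3, 0], [-2, -3, -1], [-1, 2, 3]]

With P the matrix whose columns are f1, ..., f3, [T]_U = P^(-1) A P.
Column by column: T(f1) = A f1 = (3, -1, -4); its U-coordinates (1, -2, -1) give column 1.
Continuing for each basis vector yields [T]_U = [[1, 3, 0], [-2, -3, -1], [-1, 2, 3]].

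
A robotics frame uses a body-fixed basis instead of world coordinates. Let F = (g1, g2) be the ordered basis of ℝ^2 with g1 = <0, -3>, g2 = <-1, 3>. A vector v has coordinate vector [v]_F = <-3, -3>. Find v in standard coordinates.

v = M [v]_F, where M has columns g1, g2.
Carrying out the matrix-vector product, v = <3, 0>.

<3, 0>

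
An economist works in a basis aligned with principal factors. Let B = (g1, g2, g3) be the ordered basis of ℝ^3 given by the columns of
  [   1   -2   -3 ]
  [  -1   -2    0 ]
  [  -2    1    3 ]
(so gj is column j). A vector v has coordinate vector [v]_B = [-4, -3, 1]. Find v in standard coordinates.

The coordinates say v = -4g1 - 3g2 + g3; adding the scaled basis vectors gives [-1, 10, 8].

[-1, 10, 8]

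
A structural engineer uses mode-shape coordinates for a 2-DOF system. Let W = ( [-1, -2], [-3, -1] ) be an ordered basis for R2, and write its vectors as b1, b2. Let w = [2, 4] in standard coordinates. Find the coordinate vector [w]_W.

[-2, 0]

Write w = c_1 b1 + c_2 b2 and solve for the c_i.
System: -c_1 - 3c_2 = 2, -2c_1 - c_2 = 4; solving gives c_1 = -2, c_2 = 0.
Check: -2b1 + 0·b2 = [2, 4].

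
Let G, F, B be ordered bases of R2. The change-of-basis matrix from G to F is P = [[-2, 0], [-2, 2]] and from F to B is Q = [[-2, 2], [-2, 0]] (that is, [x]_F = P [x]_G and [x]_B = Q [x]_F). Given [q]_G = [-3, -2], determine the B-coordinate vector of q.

Composing the changes, [q]_B = Q P [q]_G.
Q P = [[0, 4], [4, 0]]; applying this to [-3, -2] gives [-8, -12].

[-8, -12]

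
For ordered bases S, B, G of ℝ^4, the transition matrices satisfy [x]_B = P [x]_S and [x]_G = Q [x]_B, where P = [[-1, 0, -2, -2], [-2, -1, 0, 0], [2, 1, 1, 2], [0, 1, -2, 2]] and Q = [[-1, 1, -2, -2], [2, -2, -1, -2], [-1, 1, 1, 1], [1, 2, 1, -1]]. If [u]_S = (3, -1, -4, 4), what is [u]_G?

(-50, -35, 22, -19)

Apply P to get B-coordinates (-3, -5, 9, 15), then Q to get G-coordinates.
The result is [u]_G = (-50, -35, 22, -19).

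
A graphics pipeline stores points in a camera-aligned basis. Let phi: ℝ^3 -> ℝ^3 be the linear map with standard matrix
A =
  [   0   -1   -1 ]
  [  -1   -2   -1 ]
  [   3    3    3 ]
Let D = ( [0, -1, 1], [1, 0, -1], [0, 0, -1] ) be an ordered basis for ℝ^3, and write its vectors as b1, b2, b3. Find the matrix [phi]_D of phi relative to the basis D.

[[-1, 0, -1], [0, 1, 1], [-1, -1, 1]]

The j-th column of [phi]_D is [phi(bj)]_D.
phi(b1) = A b1 = [0, 1, 0] = -b1 + 0·b2 - b3, so column 1 is [-1, 0, -1].
Repeating for b2, b3 and assembling the columns gives [[-1, 0, -1], [0, 1, 1], [-1, -1, 1]].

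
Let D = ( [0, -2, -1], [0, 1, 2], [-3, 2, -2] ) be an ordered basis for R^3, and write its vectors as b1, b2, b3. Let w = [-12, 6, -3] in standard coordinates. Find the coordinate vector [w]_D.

We seek scalars with c_1 b1 + ... + c_3 b3 = w; equivalently solve M c = w where the columns of M are b1, ..., b3.
Row-reducing the augmented matrix [M | w] gives c = (3, 4, 4).
Check: 3b1 + 4b2 + 4b3 = [-12, 6, -3].

[3, 4, 4]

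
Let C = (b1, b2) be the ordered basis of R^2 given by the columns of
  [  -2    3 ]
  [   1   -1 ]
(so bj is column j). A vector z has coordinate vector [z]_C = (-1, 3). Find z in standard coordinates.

(11, -4)

By definition z = -b1 + 3b2.
Summing componentwise gives (11, -4).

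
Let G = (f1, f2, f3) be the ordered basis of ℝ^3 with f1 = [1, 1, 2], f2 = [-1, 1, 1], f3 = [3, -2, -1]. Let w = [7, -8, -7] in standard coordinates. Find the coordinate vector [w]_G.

[-2, 0, 3]

[w]_G is the unique c with M c = w, where M has columns f1, ..., f3.
Gaussian elimination on [M | w] yields c = (-2, 0, 3).
Check: -2f1 + 0·f2 + 3f3 = [7, -8, -7].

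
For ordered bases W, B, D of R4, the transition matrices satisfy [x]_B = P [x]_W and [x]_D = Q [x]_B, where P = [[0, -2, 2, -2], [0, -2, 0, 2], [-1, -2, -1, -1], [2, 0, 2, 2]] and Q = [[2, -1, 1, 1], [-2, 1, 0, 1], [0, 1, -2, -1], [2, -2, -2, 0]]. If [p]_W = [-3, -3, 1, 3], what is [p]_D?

[-1, 10, 0, -30]

Apply P to get B-coordinates [2, 12, 5, 2], then Q to get D-coordinates.
The result is [p]_D = [-1, 10, 0, -30].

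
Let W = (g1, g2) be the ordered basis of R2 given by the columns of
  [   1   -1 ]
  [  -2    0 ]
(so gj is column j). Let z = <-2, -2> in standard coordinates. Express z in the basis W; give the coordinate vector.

<1, 3>

[z]_W is the unique c with M c = z, where M has columns g1, g2.
System: c_1 - c_2 = -2, -2c_1 + 0c_2 = -2; solving gives c_1 = 1, c_2 = 3.
Check: g1 + 3g2 = <-2, -2>.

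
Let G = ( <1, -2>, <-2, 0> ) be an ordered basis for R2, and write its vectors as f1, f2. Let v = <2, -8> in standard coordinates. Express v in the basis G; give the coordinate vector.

<4, 1>

Write v = c_1 f1 + c_2 f2 and solve for the c_i.
System: c_1 - 2c_2 = 2, -2c_1 + 0c_2 = -8; solving gives c_1 = 4, c_2 = 1.
Check: 4f1 + f2 = <2, -8>.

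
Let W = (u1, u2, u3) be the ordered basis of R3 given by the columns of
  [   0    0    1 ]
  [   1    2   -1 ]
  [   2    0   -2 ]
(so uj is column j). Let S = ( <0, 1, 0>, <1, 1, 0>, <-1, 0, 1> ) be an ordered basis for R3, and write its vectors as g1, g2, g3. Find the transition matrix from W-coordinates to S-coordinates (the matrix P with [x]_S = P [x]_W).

[[-1, 2, 0], [2, 0, -1], [2, 0, -2]]

Column j of P is [uj]_S, since P maps W-coordinates to S-coordinates.
Expressing u1 in S: u1 = -g1 + 2g2 + 2g3, so column 1 of P is <-1, 2, 2>.
Doing the same for each uj gives P = [[-1, 2, 0], [2, 0, -1], [2, 0, -2]].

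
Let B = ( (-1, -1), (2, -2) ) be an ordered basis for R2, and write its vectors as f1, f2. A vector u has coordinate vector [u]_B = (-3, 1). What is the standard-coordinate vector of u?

By definition u = -3f1 + f2.
Summing componentwise gives (5, 1).

(5, 1)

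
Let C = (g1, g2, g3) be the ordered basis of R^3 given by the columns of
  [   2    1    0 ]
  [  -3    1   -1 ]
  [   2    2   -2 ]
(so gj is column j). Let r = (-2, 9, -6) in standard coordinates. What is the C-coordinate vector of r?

(-3, 4, 4)

[r]_C is the unique c with M c = r, where M has columns g1, ..., g3.
Gaussian elimination on [M | r] yields c = (-3, 4, 4).
Check: -3g1 + 4g2 + 4g3 = (-2, 9, -6).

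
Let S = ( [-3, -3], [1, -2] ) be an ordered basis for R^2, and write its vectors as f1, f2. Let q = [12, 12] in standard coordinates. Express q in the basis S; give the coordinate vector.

[-4, 0]

Write q = c_1 f1 + c_2 f2 and solve for the c_i.
System: -3c_1 + c_2 = 12, -3c_1 - 2c_2 = 12; solving gives c_1 = -4, c_2 = 0.
Check: -4f1 + 0·f2 = [12, 12].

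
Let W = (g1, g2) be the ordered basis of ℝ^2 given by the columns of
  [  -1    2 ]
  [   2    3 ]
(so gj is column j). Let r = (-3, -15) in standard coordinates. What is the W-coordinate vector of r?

Write r = c_1 g1 + c_2 g2 and solve for the c_i.
System: -c_1 + 2c_2 = -3, 2c_1 + 3c_2 = -15; solving gives c_1 = -3, c_2 = -3.
Check: -3g1 - 3g2 = (-3, -15).

(-3, -3)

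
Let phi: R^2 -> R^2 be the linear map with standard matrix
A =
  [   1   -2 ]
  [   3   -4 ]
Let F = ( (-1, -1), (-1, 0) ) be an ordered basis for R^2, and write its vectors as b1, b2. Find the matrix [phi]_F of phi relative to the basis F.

Let P have columns b1, b2. Then [phi]_F = P^(-1) A P.
Here det P = -1, so P^(-1) is integer; computing A P first and then P^(-1)(A P) gives [[-1, 3], [0, -2]].

[[-1, 3], [0, -2]]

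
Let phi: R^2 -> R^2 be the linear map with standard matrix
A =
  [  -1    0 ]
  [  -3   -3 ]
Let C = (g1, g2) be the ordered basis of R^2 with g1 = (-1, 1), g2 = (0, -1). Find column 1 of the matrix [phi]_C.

Compute phi(g1) = A g1 = (1, 0) in standard coordinates.
Then write this in C-coordinates: solve for y in y_1 g1 + y_2 g2 = (1, 0).
This gives y = (-1, -1), which is column 1 of [phi]_C.

(-1, -1)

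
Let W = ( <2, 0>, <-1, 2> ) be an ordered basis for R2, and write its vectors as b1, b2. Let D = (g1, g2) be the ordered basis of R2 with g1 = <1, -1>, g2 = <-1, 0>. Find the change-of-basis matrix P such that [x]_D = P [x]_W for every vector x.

Take x = bj: its W-coordinates are the j-th standard unit vector, so P e_j — column j of P — equals [bj]_D.
b1 = 0·g1 - 2g2, giving column 1 = <0, -2>; repeating for each j gives P = [[0, -2], [-2, -1]].

[[0, -2], [-2, -1]]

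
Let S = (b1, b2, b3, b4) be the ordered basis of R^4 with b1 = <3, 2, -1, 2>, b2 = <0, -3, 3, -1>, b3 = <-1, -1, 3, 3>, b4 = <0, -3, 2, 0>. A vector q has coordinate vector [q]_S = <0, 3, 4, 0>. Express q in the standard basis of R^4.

<-4, -13, 21, 9>

q = M [q]_S, where M has columns b1, ..., b4.
Carrying out the matrix-vector product, q = <-4, -13, 21, 9>.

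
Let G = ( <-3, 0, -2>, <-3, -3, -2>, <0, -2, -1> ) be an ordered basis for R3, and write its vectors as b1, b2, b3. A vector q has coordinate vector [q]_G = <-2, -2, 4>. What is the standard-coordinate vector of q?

<12, -2, 4>

q = M [q]_G, where M has columns b1, ..., b3.
Carrying out the matrix-vector product, q = <12, -2, 4>.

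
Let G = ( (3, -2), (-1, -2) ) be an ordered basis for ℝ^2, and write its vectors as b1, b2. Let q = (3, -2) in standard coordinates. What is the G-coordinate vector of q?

(1, 0)

Write q = c_1 b1 + c_2 b2 and solve for the c_i.
System: 3c_1 - c_2 = 3, -2c_1 - 2c_2 = -2; solving gives c_1 = 1, c_2 = 0.
Check: b1 + 0·b2 = (3, -2).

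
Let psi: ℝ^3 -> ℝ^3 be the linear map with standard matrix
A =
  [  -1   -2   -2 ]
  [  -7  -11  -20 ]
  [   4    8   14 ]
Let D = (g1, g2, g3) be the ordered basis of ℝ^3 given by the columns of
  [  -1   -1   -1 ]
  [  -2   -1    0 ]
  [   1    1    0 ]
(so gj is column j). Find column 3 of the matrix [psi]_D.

Compute psi(g3) = A g3 = <1, 7, -4> in standard coordinates.
Then write this in D-coordinates: solve for y in y_1 g1 + ... + y_3 g3 = <1, 7, -4>.
This gives y = <-3, -1, 3>, which is column 3 of [psi]_D.

<-3, -1, 3>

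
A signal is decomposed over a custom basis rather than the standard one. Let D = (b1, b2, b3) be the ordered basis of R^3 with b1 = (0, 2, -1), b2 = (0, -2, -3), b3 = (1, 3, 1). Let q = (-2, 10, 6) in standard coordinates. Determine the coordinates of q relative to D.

Write q = c_1 b1 + ... + c_3 b3 and solve for the c_i.
Row-reducing the augmented matrix [M | q] gives c = (4, -4, -2).
Check: 4b1 - 4b2 - 2b3 = (-2, 10, 6).

(4, -4, -2)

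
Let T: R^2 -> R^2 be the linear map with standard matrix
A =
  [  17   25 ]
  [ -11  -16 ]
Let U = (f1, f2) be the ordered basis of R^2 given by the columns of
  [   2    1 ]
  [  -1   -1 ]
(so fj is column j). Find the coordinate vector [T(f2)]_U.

[-3, -2]

Column 2 of [T]_U is the U-coordinate vector of T(f2).
In standard coordinates T(f2) = A f2 = [-8, 5].
Converting to U: [-8, 5] = -3f1 - 2f2, so the coordinate vector is [-3, -2].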